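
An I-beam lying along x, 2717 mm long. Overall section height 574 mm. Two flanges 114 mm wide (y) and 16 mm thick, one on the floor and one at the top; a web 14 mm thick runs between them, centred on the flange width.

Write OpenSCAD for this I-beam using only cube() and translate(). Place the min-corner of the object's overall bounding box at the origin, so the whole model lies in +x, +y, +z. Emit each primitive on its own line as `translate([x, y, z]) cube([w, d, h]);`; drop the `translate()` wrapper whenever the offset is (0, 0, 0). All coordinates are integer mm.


cube([2717, 114, 16]);
translate([0, 50, 16]) cube([2717, 14, 542]);
translate([0, 0, 558]) cube([2717, 114, 16]);


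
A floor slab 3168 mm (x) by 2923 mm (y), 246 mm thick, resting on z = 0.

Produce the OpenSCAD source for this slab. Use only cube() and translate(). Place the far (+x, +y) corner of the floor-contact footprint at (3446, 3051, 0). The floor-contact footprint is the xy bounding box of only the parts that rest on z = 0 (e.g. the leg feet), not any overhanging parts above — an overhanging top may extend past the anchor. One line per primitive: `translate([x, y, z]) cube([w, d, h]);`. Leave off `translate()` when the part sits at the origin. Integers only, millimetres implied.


translate([278, 128, 0]) cube([3168, 2923, 246]);


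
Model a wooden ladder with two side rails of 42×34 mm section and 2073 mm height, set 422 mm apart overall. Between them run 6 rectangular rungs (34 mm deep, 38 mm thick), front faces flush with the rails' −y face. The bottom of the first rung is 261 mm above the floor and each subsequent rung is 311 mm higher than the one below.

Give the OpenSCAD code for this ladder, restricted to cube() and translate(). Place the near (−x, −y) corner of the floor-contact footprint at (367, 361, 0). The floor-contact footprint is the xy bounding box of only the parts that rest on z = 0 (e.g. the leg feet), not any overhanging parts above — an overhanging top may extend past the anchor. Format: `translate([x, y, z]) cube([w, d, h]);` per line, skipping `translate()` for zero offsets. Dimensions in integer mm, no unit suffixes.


// rung span = 422 - 2*42 = 338
// rung[k] z = 261 + k*311
translate([367, 361, 0]) cube([42, 34, 2073]);
translate([747, 361, 0]) cube([42, 34, 2073]);
translate([409, 361, 261]) cube([338, 34, 38]);
translate([409, 361, 572]) cube([338, 34, 38]);
translate([409, 361, 883]) cube([338, 34, 38]);
translate([409, 361, 1194]) cube([338, 34, 38]);
translate([409, 361, 1505]) cube([338, 34, 38]);
translate([409, 361, 1816]) cube([338, 34, 38]);


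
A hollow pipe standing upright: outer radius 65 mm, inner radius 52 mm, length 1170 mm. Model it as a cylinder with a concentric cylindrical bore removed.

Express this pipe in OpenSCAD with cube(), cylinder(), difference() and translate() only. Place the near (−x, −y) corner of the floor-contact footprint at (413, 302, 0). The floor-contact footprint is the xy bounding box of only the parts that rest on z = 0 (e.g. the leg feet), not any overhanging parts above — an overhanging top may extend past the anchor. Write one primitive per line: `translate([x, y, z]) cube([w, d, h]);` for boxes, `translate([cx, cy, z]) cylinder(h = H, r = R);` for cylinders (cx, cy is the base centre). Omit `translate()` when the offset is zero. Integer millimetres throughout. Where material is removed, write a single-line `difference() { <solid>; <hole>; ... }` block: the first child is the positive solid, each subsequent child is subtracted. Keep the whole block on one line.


difference() { translate([478, 367, 0]) cylinder(h = 1170, r = 65); translate([478, 367, 0]) cylinder(h = 1170, r = 52); }


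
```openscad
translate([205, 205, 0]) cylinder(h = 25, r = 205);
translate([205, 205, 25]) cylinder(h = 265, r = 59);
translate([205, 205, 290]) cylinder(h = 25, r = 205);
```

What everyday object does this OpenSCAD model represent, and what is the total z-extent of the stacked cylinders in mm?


A spool. The overall height is 315 mm.

Three coaxial cylinders, large–small–large — a spool. Two 25 mm flanges and a 265 mm core give 25 + 265 + 25 = 315 mm.


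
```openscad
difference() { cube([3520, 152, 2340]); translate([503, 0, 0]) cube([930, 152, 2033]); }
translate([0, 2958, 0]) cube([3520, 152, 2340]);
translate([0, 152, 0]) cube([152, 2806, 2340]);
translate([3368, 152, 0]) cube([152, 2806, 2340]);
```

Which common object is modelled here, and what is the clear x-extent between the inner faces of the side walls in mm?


A single room. The interior width is 3216 mm.

Four walls enclosing a rectangle with a door in the front wall — a room. Outside width 3520 minus two 152 mm walls gives 3216 mm.


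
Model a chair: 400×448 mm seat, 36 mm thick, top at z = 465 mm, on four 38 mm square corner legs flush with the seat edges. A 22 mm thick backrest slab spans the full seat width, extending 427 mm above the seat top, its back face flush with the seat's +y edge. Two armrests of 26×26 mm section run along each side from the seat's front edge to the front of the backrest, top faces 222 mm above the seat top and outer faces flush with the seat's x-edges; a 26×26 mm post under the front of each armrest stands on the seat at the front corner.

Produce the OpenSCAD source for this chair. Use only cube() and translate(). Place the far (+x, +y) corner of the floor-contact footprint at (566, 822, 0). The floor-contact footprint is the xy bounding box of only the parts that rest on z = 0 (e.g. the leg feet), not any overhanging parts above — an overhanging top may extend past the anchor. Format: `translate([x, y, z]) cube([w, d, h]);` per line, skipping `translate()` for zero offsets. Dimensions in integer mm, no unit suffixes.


// leg_h = 465 - 36 = 429
// arm post h = 222 - 26 = 196
translate([166, 374, 429]) cube([400, 448, 36]);
translate([166, 374, 0]) cube([38, 38, 429]);
translate([528, 374, 0]) cube([38, 38, 429]);
translate([166, 784, 0]) cube([38, 38, 429]);
translate([528, 784, 0]) cube([38, 38, 429]);
translate([166, 800, 465]) cube([400, 22, 427]);
translate([166, 374, 661]) cube([26, 426, 26]);
translate([540, 374, 661]) cube([26, 426, 26]);
translate([166, 374, 465]) cube([26, 26, 196]);
translate([540, 374, 465]) cube([26, 26, 196]);


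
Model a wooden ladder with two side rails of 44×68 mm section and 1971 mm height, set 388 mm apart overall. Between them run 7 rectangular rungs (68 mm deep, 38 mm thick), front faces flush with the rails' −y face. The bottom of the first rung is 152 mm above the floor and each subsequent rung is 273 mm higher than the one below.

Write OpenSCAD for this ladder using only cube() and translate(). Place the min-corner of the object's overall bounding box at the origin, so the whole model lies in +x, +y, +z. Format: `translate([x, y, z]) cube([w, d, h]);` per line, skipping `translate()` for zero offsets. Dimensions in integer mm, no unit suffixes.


cube([44, 68, 1971]);
translate([344, 0, 0]) cube([44, 68, 1971]);
translate([44, 0, 152]) cube([300, 68, 38]);
translate([44, 0, 425]) cube([300, 68, 38]);
translate([44, 0, 698]) cube([300, 68, 38]);
translate([44, 0, 971]) cube([300, 68, 38]);
translate([44, 0, 1244]) cube([300, 68, 38]);
translate([44, 0, 1517]) cube([300, 68, 38]);
translate([44, 0, 1790]) cube([300, 68, 38]);


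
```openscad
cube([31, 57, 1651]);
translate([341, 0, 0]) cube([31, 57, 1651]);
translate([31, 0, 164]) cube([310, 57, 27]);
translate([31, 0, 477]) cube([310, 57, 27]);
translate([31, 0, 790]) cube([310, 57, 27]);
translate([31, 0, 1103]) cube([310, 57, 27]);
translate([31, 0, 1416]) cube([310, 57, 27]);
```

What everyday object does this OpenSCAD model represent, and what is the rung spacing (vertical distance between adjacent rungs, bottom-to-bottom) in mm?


A ladder. The rung spacing is 313 mm.

Two tall 31×57 posts with 5 short bars between them — a ladder. Adjacent rungs sit at z = 164 and z = 477, so the spacing is 477 − 164 = 313 mm.


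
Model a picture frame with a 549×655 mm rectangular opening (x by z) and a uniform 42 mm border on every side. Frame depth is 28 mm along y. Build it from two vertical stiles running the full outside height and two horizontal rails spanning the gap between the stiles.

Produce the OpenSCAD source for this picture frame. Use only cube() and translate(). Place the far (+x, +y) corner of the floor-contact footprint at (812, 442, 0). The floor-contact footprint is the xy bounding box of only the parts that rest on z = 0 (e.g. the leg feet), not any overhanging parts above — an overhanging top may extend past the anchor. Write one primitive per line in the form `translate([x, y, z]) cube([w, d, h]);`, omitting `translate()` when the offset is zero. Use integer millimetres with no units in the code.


translate([179, 414, 0]) cube([42, 28, 739]);
translate([770, 414, 0]) cube([42, 28, 739]);
translate([221, 414, 0]) cube([549, 28, 42]);
translate([221, 414, 697]) cube([549, 28, 42]);


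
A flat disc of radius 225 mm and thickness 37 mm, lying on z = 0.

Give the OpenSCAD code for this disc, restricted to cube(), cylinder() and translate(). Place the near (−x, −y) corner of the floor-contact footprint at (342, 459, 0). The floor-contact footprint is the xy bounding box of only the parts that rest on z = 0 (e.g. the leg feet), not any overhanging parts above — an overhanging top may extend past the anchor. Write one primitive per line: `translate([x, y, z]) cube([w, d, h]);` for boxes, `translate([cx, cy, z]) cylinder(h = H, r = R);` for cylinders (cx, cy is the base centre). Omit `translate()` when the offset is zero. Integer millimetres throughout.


translate([567, 684, 0]) cylinder(h = 37, r = 225);


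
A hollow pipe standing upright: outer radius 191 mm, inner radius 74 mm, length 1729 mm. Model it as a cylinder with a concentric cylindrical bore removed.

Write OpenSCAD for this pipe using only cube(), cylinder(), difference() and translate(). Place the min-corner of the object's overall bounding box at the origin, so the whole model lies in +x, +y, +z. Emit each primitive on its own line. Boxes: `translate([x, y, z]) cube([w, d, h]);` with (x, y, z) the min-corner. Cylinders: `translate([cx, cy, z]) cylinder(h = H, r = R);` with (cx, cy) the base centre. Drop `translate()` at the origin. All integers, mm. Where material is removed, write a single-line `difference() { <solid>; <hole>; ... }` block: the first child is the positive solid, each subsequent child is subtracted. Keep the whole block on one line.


difference() { translate([191, 191, 0]) cylinder(h = 1729, r = 191); translate([191, 191, 0]) cylinder(h = 1729, r = 74); }


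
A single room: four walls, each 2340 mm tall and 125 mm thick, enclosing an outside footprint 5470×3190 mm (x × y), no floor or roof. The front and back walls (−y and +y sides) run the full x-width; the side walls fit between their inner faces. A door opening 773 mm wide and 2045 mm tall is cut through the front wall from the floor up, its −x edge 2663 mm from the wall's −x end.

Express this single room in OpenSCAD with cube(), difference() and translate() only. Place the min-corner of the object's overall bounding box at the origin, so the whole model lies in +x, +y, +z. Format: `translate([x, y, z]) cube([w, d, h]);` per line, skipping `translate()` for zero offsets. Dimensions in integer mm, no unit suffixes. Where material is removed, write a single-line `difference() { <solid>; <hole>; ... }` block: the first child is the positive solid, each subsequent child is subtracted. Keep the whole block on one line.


difference() { cube([5470, 125, 2340]); translate([2663, 0, 0]) cube([773, 125, 2045]); }
translate([0, 3065, 0]) cube([5470, 125, 2340]);
translate([0, 125, 0]) cube([125, 2940, 2340]);
translate([5345, 125, 0]) cube([125, 2940, 2340]);


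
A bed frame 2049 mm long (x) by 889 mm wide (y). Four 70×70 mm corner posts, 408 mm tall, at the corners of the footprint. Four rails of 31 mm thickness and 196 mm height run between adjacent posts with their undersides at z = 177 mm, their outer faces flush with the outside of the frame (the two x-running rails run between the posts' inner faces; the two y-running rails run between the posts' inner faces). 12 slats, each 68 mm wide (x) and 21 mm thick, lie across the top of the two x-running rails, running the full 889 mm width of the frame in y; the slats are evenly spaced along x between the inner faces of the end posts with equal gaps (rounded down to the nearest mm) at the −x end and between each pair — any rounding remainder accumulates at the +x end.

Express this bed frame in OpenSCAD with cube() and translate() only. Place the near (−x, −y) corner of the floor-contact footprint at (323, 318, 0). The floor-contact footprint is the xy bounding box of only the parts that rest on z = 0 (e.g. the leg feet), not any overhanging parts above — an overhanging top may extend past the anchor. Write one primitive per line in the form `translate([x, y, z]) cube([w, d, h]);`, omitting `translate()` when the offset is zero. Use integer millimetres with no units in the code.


translate([323, 318, 0]) cube([70, 70, 408]);
translate([323, 1137, 0]) cube([70, 70, 408]);
translate([2302, 318, 0]) cube([70, 70, 408]);
translate([2302, 1137, 0]) cube([70, 70, 408]);
translate([393, 318, 177]) cube([1909, 31, 196]);
translate([393, 1176, 177]) cube([1909, 31, 196]);
translate([323, 388, 177]) cube([31, 749, 196]);
translate([2341, 388, 177]) cube([31, 749, 196]);
translate([477, 318, 373]) cube([68, 889, 21]);
translate([629, 318, 373]) cube([68, 889, 21]);
translate([781, 318, 373]) cube([68, 889, 21]);
translate([933, 318, 373]) cube([68, 889, 21]);
translate([1085, 318, 373]) cube([68, 889, 21]);
translate([1237, 318, 373]) cube([68, 889, 21]);
translate([1389, 318, 373]) cube([68, 889, 21]);
translate([1541, 318, 373]) cube([68, 889, 21]);
translate([1693, 318, 373]) cube([68, 889, 21]);
translate([1845, 318, 373]) cube([68, 889, 21]);
translate([1997, 318, 373]) cube([68, 889, 21]);
translate([2149, 318, 373]) cube([68, 889, 21]);


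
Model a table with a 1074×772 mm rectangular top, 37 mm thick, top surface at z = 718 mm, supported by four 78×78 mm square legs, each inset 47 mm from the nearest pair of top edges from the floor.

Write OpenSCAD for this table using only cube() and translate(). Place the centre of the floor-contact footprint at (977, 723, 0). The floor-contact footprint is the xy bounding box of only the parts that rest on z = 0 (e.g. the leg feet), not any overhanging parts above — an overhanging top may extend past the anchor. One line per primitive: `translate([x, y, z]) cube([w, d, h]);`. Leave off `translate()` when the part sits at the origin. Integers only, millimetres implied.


// leg_h = 718 - 37 = 681
translate([440, 337, 681]) cube([1074, 772, 37]);
translate([487, 384, 0]) cube([78, 78, 681]);
translate([1389, 384, 0]) cube([78, 78, 681]);
translate([487, 984, 0]) cube([78, 78, 681]);
translate([1389, 984, 0]) cube([78, 78, 681]);


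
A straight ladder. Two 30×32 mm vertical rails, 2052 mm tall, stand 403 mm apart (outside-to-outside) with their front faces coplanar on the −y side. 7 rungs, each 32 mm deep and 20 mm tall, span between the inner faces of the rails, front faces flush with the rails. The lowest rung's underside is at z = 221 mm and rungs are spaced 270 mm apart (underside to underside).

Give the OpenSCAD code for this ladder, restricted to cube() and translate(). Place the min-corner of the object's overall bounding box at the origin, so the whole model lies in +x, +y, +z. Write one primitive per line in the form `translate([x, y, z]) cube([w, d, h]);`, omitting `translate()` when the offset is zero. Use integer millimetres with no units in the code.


cube([30, 32, 2052]);
translate([373, 0, 0]) cube([30, 32, 2052]);
translate([30, 0, 221]) cube([343, 32, 20]);
translate([30, 0, 491]) cube([343, 32, 20]);
translate([30, 0, 761]) cube([343, 32, 20]);
translate([30, 0, 1031]) cube([343, 32, 20]);
translate([30, 0, 1301]) cube([343, 32, 20]);
translate([30, 0, 1571]) cube([343, 32, 20]);
translate([30, 0, 1841]) cube([343, 32, 20]);


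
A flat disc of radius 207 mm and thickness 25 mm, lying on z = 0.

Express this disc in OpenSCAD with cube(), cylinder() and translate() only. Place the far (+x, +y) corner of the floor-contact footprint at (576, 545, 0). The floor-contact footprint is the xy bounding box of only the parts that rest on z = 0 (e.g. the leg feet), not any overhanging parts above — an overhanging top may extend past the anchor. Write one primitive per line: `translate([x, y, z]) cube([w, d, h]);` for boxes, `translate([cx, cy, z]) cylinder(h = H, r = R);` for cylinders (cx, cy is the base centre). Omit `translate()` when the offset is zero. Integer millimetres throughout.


translate([369, 338, 0]) cylinder(h = 25, r = 207);


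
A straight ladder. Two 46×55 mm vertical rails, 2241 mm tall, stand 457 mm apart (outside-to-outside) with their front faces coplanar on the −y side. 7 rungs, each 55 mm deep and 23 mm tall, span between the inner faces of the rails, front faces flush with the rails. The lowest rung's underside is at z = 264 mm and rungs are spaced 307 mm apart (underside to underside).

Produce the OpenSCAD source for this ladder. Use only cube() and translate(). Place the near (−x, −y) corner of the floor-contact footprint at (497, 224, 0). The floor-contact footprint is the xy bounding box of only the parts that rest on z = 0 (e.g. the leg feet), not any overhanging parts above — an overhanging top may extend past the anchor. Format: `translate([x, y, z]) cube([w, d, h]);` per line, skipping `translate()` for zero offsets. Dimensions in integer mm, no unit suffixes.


translate([497, 224, 0]) cube([46, 55, 2241]);
translate([908, 224, 0]) cube([46, 55, 2241]);
translate([543, 224, 264]) cube([365, 55, 23]);
translate([543, 224, 571]) cube([365, 55, 23]);
translate([543, 224, 878]) cube([365, 55, 23]);
translate([543, 224, 1185]) cube([365, 55, 23]);
translate([543, 224, 1492]) cube([365, 55, 23]);
translate([543, 224, 1799]) cube([365, 55, 23]);
translate([543, 224, 2106]) cube([365, 55, 23]);


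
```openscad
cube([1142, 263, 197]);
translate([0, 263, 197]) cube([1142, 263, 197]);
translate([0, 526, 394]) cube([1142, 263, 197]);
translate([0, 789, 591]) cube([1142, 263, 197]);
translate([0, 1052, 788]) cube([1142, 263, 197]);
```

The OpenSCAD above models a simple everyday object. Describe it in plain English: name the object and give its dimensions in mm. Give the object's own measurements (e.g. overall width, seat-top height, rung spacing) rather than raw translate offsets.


A straight staircase of 5 solid steps. Each step is 1142 mm wide (x), 263 mm deep (y, the going) and 197 mm tall (the rise). The first step rests on the floor; each subsequent step sits one going further in +y and one rise higher in +z, directly behind and above the previous step with no overlap.


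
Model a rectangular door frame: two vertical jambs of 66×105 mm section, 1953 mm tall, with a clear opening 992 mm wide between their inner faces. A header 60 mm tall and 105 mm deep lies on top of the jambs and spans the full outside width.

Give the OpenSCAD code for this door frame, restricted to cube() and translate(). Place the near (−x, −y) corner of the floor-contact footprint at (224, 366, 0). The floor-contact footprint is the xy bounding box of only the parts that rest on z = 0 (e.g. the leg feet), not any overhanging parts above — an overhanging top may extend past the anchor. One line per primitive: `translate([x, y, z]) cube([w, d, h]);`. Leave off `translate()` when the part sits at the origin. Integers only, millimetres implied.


translate([224, 366, 0]) cube([66, 105, 1953]);
translate([1282, 366, 0]) cube([66, 105, 1953]);
translate([224, 366, 1953]) cube([1124, 105, 60]);


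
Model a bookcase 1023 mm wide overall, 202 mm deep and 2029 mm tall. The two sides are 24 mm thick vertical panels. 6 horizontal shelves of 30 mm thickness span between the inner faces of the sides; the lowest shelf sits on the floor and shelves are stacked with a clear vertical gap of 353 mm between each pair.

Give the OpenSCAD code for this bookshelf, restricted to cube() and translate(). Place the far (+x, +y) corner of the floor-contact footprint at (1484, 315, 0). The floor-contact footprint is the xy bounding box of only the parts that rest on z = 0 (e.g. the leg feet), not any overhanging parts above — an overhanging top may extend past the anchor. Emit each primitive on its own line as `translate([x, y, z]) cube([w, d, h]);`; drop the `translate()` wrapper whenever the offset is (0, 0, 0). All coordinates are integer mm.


translate([461, 113, 0]) cube([24, 202, 2029]);
translate([1460, 113, 0]) cube([24, 202, 2029]);
translate([485, 113, 0]) cube([975, 202, 30]);
translate([485, 113, 383]) cube([975, 202, 30]);
translate([485, 113, 766]) cube([975, 202, 30]);
translate([485, 113, 1149]) cube([975, 202, 30]);
translate([485, 113, 1532]) cube([975, 202, 30]);
translate([485, 113, 1915]) cube([975, 202, 30]);


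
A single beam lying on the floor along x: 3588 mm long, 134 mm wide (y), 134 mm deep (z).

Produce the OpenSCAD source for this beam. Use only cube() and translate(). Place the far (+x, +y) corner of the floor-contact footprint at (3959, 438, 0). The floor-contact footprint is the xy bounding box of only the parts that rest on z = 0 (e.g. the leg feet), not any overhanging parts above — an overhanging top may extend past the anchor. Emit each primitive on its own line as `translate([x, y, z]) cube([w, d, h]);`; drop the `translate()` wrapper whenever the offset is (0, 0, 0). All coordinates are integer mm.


translate([371, 304, 0]) cube([3588, 134, 134]);


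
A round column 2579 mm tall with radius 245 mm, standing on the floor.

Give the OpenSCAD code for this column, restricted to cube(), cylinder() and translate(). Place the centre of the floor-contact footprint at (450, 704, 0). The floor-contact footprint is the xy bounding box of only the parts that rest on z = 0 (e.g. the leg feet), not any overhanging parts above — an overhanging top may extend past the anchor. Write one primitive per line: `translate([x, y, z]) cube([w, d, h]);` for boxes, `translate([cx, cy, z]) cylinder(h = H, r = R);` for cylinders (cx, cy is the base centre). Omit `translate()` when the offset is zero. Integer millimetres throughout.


translate([450, 704, 0]) cylinder(h = 2579, r = 245);


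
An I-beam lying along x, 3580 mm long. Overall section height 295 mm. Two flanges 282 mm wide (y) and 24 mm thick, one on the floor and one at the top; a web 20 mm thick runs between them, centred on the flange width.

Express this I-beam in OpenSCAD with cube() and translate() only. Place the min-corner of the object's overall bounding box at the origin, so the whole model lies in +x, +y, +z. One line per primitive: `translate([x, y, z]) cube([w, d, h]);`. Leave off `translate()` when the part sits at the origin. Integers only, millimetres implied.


cube([3580, 282, 24]);
translate([0, 131, 24]) cube([3580, 20, 247]);
translate([0, 0, 271]) cube([3580, 282, 24]);


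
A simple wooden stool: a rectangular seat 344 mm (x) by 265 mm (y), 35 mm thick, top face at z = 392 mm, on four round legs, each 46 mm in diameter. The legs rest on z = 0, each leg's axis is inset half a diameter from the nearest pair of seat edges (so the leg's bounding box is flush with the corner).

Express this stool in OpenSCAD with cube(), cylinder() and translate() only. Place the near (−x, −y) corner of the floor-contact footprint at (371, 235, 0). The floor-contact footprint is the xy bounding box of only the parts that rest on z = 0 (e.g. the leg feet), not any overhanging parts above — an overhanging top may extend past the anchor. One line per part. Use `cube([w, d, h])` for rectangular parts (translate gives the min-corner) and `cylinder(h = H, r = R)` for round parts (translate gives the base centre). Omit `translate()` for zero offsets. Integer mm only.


translate([371, 235, 357]) cube([344, 265, 35]);
translate([394, 258, 0]) cylinder(h = 357, r = 23);
translate([692, 258, 0]) cylinder(h = 357, r = 23);
translate([394, 477, 0]) cylinder(h = 357, r = 23);
translate([692, 477, 0]) cylinder(h = 357, r = 23);


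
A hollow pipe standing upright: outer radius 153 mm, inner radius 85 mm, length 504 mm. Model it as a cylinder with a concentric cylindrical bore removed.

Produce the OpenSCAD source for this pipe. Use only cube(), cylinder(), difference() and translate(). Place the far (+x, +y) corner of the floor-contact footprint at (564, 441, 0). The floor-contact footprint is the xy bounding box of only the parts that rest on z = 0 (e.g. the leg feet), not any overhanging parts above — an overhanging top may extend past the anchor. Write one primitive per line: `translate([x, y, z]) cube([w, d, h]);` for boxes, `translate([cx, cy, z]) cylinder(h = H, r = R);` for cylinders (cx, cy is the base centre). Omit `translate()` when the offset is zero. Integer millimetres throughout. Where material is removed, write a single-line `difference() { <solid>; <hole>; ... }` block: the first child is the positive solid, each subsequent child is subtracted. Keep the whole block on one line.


difference() { translate([411, 288, 0]) cylinder(h = 504, r = 153); translate([411, 288, 0]) cylinder(h = 504, r = 85); }


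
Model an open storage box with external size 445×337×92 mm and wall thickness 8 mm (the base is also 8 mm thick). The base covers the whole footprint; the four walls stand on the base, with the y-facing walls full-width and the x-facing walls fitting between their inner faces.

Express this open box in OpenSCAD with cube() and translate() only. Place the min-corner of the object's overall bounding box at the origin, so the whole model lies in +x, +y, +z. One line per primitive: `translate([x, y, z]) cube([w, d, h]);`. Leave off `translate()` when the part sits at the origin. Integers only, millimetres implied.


cube([445, 337, 8]);
translate([0, 0, 8]) cube([445, 8, 84]);
translate([0, 329, 8]) cube([445, 8, 84]);
translate([0, 8, 8]) cube([8, 321, 84]);
translate([437, 8, 8]) cube([8, 321, 84]);


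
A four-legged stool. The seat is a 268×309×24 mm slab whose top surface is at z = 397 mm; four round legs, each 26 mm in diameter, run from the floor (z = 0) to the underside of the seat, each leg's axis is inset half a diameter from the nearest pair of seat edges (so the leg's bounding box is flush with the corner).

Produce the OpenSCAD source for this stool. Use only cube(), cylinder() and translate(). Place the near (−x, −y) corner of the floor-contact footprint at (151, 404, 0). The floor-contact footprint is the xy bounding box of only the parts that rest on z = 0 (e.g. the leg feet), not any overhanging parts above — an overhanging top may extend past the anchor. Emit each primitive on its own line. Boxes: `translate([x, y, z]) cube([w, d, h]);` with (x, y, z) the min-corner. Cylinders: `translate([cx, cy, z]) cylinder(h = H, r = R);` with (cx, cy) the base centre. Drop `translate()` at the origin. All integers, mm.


translate([151, 404, 373]) cube([268, 309, 24]);
translate([164, 417, 0]) cylinder(h = 373, r = 13);
translate([406, 417, 0]) cylinder(h = 373, r = 13);
translate([164, 700, 0]) cylinder(h = 373, r = 13);
translate([406, 700, 0]) cylinder(h = 373, r = 13);


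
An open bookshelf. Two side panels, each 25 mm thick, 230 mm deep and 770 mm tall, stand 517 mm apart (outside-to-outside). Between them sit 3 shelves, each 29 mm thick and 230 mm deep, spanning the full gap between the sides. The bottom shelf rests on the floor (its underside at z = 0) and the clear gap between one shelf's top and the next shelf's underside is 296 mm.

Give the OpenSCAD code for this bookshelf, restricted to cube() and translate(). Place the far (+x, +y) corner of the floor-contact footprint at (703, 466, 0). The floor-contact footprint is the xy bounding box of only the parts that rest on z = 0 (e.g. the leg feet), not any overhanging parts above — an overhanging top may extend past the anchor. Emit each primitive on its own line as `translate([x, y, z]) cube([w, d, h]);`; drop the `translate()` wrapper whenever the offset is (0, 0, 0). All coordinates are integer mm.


translate([186, 236, 0]) cube([25, 230, 770]);
translate([678, 236, 0]) cube([25, 230, 770]);
translate([211, 236, 0]) cube([467, 230, 29]);
translate([211, 236, 325]) cube([467, 230, 29]);
translate([211, 236, 650]) cube([467, 230, 29]);


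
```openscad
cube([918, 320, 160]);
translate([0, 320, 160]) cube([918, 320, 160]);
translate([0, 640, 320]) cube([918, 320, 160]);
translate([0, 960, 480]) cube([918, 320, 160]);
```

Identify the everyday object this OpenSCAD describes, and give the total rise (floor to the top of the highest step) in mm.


A staircase. The total rise is 640 mm.

4 identical blocks, each offset up and back from the previous — a staircase. Each step is 160 mm tall and there are 4 of them, so the total rise is 4 × 160 = 640 mm.


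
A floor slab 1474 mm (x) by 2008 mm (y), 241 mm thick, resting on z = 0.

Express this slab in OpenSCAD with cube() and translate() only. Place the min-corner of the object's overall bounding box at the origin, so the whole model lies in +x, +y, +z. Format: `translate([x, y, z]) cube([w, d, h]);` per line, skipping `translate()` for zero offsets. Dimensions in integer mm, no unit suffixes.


cube([1474, 2008, 241]);


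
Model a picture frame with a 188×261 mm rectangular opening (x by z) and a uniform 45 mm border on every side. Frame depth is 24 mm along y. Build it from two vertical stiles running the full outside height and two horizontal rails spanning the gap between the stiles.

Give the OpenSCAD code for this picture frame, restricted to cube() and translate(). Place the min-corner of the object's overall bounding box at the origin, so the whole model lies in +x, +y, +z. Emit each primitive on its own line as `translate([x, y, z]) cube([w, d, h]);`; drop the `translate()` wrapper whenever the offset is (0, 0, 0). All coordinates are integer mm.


cube([45, 24, 351]);
translate([233, 0, 0]) cube([45, 24, 351]);
translate([45, 0, 0]) cube([188, 24, 45]);
translate([45, 0, 306]) cube([188, 24, 45]);


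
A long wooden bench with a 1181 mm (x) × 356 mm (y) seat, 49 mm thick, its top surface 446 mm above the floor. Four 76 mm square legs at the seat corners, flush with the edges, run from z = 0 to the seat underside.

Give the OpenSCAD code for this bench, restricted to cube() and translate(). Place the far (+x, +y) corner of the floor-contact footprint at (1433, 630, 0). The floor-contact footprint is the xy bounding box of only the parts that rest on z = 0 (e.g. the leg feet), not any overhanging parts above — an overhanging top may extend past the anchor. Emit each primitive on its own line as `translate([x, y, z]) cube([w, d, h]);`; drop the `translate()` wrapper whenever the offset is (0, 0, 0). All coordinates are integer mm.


translate([252, 274, 397]) cube([1181, 356, 49]);
translate([252, 274, 0]) cube([76, 76, 397]);
translate([252, 554, 0]) cube([76, 76, 397]);
translate([1357, 274, 0]) cube([76, 76, 397]);
translate([1357, 554, 0]) cube([76, 76, 397]);


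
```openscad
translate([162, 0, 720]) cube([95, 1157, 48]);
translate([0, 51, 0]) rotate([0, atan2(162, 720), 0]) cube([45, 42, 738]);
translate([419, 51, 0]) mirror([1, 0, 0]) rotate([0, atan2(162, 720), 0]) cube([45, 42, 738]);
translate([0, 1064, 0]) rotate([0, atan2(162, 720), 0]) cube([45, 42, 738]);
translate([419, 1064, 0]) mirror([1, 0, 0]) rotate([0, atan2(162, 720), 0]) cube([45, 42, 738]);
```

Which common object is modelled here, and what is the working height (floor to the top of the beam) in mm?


A sawhorse. The overall height is 768 mm.

A beam across two mirrored pairs of raked legs — a sawhorse. The beam's underside is at z = 720 (matching the legs' vertical rise in atan2(162, 720)) and the beam is 48 mm tall, so its top is at 720 + 48 = 768 mm. The raked legs top out at the beam's underside, so that is the highest point.


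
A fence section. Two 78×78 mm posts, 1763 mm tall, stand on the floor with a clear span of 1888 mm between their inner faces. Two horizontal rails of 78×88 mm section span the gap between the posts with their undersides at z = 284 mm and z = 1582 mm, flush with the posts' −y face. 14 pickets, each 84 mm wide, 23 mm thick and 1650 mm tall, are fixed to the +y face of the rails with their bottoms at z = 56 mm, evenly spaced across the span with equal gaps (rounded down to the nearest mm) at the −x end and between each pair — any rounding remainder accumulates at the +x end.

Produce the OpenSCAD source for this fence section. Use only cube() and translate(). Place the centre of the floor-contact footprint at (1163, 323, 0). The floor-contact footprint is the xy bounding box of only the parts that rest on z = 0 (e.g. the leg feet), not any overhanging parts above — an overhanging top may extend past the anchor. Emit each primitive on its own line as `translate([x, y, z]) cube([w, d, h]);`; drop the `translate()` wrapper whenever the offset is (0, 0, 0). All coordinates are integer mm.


translate([141, 284, 0]) cube([78, 78, 1763]);
translate([2107, 284, 0]) cube([78, 78, 1763]);
translate([219, 284, 284]) cube([1888, 78, 88]);
translate([219, 284, 1582]) cube([1888, 78, 88]);
translate([266, 362, 56]) cube([84, 23, 1650]);
translate([397, 362, 56]) cube([84, 23, 1650]);
translate([528, 362, 56]) cube([84, 23, 1650]);
translate([659, 362, 56]) cube([84, 23, 1650]);
translate([790, 362, 56]) cube([84, 23, 1650]);
translate([921, 362, 56]) cube([84, 23, 1650]);
translate([1052, 362, 56]) cube([84, 23, 1650]);
translate([1183, 362, 56]) cube([84, 23, 1650]);
translate([1314, 362, 56]) cube([84, 23, 1650]);
translate([1445, 362, 56]) cube([84, 23, 1650]);
translate([1576, 362, 56]) cube([84, 23, 1650]);
translate([1707, 362, 56]) cube([84, 23, 1650]);
translate([1838, 362, 56]) cube([84, 23, 1650]);
translate([1969, 362, 56]) cube([84, 23, 1650]);


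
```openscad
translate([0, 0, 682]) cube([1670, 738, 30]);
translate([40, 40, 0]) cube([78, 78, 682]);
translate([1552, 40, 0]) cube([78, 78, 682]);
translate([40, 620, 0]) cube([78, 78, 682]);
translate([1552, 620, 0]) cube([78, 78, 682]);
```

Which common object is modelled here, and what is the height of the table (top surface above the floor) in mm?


A table. The table height is 712 mm.

A 1670×738×30 slab sits at z = 682 on four 78 mm square posts — a table. The top surface is at 682 + 30 = 712 mm.


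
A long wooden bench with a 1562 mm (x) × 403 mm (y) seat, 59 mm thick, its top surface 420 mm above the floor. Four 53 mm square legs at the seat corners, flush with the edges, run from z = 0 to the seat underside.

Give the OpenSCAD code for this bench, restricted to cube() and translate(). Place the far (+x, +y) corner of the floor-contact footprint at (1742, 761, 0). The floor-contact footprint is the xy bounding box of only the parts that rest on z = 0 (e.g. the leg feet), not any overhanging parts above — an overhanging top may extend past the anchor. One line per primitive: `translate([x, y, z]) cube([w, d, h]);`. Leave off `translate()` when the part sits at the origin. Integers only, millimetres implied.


translate([180, 358, 361]) cube([1562, 403, 59]);
translate([180, 358, 0]) cube([53, 53, 361]);
translate([180, 708, 0]) cube([53, 53, 361]);
translate([1689, 358, 0]) cube([53, 53, 361]);
translate([1689, 708, 0]) cube([53, 53, 361]);


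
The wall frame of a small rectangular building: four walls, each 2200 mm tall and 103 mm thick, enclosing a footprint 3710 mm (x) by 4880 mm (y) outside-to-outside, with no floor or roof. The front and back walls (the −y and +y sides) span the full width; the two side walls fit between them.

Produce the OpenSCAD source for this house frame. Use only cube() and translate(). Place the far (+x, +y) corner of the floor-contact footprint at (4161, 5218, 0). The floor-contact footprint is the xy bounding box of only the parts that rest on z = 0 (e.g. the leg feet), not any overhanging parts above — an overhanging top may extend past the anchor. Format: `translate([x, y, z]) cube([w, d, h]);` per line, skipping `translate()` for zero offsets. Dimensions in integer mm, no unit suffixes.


translate([451, 338, 0]) cube([3710, 103, 2200]);
translate([451, 5115, 0]) cube([3710, 103, 2200]);
translate([451, 441, 0]) cube([103, 4674, 2200]);
translate([4058, 441, 0]) cube([103, 4674, 2200]);


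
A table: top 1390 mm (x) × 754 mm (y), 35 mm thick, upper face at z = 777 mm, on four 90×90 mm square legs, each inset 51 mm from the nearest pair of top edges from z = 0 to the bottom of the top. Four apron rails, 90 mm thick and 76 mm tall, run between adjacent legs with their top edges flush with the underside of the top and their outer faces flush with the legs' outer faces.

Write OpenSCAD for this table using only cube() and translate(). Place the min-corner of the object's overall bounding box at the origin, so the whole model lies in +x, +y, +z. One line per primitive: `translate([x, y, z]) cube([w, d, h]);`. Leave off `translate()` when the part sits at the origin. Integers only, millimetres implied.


// leg_h = 777 - 35 = 742
// apron z = 742 - 76 = 666
translate([0, 0, 742]) cube([1390, 754, 35]);
translate([51, 51, 0]) cube([90, 90, 742]);
translate([1249, 51, 0]) cube([90, 90, 742]);
translate([51, 613, 0]) cube([90, 90, 742]);
translate([1249, 613, 0]) cube([90, 90, 742]);
translate([141, 51, 666]) cube([1108, 90, 76]);
translate([141, 613, 666]) cube([1108, 90, 76]);
translate([51, 141, 666]) cube([90, 472, 76]);
translate([1249, 141, 666]) cube([90, 472, 76]);


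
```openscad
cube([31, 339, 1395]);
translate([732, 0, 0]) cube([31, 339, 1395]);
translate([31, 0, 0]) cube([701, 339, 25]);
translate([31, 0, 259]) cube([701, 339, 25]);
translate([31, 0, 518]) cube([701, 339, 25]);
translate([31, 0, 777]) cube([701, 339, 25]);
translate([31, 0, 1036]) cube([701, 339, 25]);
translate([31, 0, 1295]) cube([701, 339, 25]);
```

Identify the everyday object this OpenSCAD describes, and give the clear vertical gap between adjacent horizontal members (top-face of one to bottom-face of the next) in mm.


A bookshelf. The clear shelf gap is 234 mm.

Two tall side panels with 6 horizontal boards between them — a bookshelf. The first two shelf undersides are at z = 0 and z = 259; with shelf thickness 25, the clear gap is 259 − 0 − 25 = 234 mm.


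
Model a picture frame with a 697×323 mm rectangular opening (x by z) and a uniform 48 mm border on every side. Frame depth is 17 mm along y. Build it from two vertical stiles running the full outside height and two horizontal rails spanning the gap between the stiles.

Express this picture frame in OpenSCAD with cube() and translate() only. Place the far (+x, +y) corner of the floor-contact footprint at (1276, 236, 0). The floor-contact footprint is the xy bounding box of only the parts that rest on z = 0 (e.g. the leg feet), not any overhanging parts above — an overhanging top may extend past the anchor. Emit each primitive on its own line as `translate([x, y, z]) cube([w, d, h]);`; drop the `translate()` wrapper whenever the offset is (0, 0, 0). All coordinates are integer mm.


translate([483, 219, 0]) cube([48, 17, 419]);
translate([1228, 219, 0]) cube([48, 17, 419]);
translate([531, 219, 0]) cube([697, 17, 48]);
translate([531, 219, 371]) cube([697, 17, 48]);


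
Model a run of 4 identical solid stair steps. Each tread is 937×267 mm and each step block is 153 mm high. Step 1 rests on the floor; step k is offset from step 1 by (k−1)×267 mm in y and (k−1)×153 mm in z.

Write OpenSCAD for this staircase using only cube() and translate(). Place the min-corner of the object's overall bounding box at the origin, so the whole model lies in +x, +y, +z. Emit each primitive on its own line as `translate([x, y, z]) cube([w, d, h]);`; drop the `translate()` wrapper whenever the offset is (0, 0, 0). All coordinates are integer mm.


cube([937, 267, 153]);
translate([0, 267, 153]) cube([937, 267, 153]);
translate([0, 534, 306]) cube([937, 267, 153]);
translate([0, 801, 459]) cube([937, 267, 153]);
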